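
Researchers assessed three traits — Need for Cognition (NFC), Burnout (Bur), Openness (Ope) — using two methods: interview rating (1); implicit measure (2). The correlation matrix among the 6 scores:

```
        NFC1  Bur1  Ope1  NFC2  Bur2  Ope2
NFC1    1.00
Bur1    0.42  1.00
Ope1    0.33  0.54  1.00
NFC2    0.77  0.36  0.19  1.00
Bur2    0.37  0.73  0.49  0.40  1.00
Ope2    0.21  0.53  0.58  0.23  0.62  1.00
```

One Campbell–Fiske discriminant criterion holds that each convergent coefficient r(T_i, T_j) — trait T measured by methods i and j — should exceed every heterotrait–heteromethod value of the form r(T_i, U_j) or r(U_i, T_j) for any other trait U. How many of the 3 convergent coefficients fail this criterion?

0

Convergent coefficients and their comparison sets:
NFC (methods 1·2): 0.77 vs {0.37, 0.36, 0.21, 0.19} → pass.
Bur (methods 1·2): 0.73 vs {0.36, 0.37, 0.53, 0.49} → pass.
Ope (methods 1·2): 0.58 vs {0.19, 0.21, 0.49, 0.53} → pass.
0 of 3 fail.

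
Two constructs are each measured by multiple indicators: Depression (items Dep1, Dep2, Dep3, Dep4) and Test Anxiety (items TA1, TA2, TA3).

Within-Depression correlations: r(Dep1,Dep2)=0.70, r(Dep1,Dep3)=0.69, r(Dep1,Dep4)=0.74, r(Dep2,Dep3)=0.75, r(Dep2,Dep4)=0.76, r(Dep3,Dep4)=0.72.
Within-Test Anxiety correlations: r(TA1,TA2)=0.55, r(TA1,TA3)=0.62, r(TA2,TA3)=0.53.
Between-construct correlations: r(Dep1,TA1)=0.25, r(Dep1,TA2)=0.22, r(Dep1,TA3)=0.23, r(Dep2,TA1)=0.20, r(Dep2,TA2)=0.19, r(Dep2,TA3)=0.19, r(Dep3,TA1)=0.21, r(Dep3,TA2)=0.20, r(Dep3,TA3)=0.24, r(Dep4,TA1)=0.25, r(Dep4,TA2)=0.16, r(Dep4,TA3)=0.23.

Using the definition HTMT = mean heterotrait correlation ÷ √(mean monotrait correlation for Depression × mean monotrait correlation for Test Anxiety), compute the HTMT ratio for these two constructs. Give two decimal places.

Between-construct mean = 2.57/12 = 0.2142.
Mean within-Dep = 4.36/6 = 0.7267; mean within-TA = 1.70/3 = 0.5667.
Geometric mean = √(0.7267 × 0.5667) = 0.6417.
HTMT = 0.2142 / 0.6417 = 0.33.

0.33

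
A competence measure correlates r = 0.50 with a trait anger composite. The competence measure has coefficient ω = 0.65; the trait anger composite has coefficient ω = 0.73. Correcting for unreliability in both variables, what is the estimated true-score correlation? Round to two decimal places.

r_true = r_obs / √(r_xx · r_yy) = 0.50 / √(0.65 × 0.73) = 0.50 / √0.4745 = 0.50 / 0.6888 ≈ 0.73.

0.73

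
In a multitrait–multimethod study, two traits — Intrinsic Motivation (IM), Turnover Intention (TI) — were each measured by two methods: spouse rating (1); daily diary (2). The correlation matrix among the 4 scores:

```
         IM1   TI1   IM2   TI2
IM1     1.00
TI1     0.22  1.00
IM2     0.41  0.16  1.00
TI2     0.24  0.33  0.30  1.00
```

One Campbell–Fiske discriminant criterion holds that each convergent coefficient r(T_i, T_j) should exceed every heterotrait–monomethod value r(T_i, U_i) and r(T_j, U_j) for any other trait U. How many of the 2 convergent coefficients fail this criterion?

0

Checking each validity diagonal entry against its comparison values:
IM (methods 1·2): 0.41 vs {0.22, 0.30} → pass.
TI (methods 1·2): 0.33 vs {0.22, 0.30} → pass.
0 of 2 fail.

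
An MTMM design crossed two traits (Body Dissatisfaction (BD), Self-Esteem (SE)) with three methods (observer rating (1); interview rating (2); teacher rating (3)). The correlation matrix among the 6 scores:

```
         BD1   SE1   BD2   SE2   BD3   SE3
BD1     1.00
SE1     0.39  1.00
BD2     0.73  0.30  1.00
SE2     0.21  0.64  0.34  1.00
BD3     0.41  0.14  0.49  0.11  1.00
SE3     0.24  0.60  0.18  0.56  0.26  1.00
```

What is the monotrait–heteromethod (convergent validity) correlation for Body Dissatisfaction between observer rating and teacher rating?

0.41

Same trait (BD), different methods: r(BD1, BD3) = 0.41.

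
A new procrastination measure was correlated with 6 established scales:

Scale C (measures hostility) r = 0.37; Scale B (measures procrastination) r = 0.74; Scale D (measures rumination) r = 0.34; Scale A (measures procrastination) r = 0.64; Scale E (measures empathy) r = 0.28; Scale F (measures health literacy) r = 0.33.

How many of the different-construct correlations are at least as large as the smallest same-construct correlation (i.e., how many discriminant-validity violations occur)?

Convergent (same construct = procrastination): Scale B, Scale A.
Smallest convergent = 0.64. Discriminant values: 0.37, 0.34, 0.28, 0.33; count ≥ 0.64 → 0.

0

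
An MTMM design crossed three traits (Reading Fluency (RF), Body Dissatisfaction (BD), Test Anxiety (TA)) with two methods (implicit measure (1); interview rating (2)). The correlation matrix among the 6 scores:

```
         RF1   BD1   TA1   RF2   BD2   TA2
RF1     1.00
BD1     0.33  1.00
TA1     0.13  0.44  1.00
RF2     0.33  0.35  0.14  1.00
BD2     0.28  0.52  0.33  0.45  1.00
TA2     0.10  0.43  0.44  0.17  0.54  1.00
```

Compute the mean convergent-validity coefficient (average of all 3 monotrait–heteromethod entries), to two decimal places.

0.43

Convergent values: 0.33, 0.52, 0.44; mean = 1.29/3 = 0.43.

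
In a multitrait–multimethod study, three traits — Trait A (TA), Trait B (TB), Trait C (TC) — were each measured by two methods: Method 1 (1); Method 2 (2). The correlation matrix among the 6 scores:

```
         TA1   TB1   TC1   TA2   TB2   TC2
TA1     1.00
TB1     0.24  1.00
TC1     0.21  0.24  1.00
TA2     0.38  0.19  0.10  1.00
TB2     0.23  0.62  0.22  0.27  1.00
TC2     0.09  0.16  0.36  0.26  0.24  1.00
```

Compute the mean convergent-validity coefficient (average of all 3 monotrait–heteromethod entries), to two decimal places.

Convergent values: 0.38, 0.62, 0.36; mean = 1.36/3 = 0.45.

0.45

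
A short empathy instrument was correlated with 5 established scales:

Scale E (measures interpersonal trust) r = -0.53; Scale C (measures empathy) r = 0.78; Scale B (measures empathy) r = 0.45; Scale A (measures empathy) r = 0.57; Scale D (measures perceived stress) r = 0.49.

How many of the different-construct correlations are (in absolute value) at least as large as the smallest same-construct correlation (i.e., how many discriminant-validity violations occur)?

2

Convergent (same construct = empathy): Scale C, Scale B, Scale A.
Smallest convergent = 0.45. Discriminant |r|: 0.53, 0.49; count ≥ 0.45 → 2.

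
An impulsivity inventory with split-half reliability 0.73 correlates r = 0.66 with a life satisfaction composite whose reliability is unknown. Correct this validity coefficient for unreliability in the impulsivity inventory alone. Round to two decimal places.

Single correction: r_c = r_obs / √r_xx = 0.66 / √0.73 = 0.66 / 0.8544 ≈ 0.77.

0.77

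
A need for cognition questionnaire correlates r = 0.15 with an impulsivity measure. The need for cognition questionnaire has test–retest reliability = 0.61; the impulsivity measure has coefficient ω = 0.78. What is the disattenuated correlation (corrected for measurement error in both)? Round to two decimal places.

r_true = r_obs / √(r_xx · r_yy) = 0.15 / √(0.61 × 0.78) = 0.15 / √0.4758 = 0.15 / 0.6898 ≈ 0.22.

0.22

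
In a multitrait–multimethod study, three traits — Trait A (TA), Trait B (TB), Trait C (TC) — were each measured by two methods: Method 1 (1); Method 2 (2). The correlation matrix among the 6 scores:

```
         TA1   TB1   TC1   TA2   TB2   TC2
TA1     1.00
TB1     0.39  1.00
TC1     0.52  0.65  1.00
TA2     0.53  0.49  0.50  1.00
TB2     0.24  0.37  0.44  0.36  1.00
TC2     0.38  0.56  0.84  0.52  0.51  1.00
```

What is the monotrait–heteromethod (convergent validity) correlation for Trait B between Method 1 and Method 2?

0.37

Same trait (TB), different methods: r(TB1, TB2) = 0.37.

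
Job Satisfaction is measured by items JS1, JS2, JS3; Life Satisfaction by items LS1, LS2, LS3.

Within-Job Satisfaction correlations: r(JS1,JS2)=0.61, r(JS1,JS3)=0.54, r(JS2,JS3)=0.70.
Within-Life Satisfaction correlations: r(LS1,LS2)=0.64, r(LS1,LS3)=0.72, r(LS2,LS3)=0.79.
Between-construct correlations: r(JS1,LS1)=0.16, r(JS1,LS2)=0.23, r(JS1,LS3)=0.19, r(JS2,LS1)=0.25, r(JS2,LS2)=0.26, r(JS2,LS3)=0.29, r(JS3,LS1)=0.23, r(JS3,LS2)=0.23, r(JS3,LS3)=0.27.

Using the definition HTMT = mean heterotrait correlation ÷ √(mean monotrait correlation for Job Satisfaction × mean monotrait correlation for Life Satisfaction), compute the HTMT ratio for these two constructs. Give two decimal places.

Mean heterotrait r = 2.11/9 = 0.2344.
Mean within-JS = 1.85/3 = 0.6167; mean within-LS = 2.15/3 = 0.7167.
Geometric mean = √(0.6167 × 0.7167) = 0.6648.
HTMT = 0.2344 / 0.6648 = 0.35.

0.35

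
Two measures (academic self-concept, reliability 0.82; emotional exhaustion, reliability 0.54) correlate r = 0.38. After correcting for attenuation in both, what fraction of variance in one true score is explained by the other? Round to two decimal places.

Disattenuated r = 0.38 / √(0.82 × 0.54) = 0.38 / 0.6654 = 0.5711.
Shared true-score variance = 0.5711² = 0.3262 ≈ 0.33.

0.33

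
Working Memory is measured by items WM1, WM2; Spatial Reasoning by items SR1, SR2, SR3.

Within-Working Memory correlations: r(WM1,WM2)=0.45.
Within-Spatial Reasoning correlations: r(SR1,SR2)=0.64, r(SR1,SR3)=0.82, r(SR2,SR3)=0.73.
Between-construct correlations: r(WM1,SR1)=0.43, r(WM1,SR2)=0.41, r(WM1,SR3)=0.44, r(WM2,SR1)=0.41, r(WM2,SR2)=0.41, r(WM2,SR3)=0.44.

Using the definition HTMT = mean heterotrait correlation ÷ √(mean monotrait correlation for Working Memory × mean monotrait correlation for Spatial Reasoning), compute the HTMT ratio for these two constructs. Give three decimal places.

0.739

Between-construct mean = 2.54/6 = 0.4233.
Mean within-WM = 0.45/1 = 0.4500; mean within-SR = 2.19/3 = 0.7300.
Geometric mean = √(0.4500 × 0.7300) = 0.5731.
HTMT = 0.4233 / 0.5731 = 0.739.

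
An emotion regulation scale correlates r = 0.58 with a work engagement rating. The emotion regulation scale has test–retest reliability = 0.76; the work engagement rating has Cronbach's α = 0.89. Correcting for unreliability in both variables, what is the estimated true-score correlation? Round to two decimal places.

0.71

r_true = r_obs / √(r_xx · r_yy) = 0.58 / √(0.76 × 0.89) = 0.58 / √0.6764 = 0.58 / 0.8224 ≈ 0.71.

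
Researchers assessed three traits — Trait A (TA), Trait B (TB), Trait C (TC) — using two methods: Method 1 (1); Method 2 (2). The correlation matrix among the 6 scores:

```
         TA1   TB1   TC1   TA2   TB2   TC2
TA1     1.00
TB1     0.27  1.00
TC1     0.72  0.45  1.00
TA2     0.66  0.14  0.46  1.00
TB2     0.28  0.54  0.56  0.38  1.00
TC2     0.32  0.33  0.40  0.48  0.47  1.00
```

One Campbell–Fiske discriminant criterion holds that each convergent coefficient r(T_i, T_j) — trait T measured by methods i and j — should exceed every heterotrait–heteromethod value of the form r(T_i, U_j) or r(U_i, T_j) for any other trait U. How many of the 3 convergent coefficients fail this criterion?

2

Checking each validity diagonal entry against its comparison values:
TA (methods 1·2): 0.66 vs {0.28, 0.14, 0.32, 0.46} → pass.
TB (methods 1·2): 0.54 vs {0.14, 0.28, 0.33, 0.56} → fail.
TC (methods 1·2): 0.40 vs {0.46, 0.32, 0.56, 0.33} → fail.
2 of 3 fail.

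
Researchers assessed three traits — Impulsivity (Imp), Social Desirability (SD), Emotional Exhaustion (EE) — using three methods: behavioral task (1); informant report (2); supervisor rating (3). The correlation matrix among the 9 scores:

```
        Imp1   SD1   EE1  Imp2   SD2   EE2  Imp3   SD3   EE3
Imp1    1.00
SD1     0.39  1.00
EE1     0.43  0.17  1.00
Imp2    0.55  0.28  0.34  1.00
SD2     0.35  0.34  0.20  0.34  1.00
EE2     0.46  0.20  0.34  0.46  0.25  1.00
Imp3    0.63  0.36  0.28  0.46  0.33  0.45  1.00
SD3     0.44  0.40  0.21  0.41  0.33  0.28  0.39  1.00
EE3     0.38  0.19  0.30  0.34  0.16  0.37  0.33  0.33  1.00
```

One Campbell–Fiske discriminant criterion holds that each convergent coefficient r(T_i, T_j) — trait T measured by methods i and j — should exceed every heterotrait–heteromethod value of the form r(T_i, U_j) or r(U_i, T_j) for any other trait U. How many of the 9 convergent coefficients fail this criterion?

Each convergent coefficient versus the relevant comparison correlations:
Imp (methods 1·2): 0.55 vs {0.35, 0.28, 0.46, 0.34} → pass.
Imp (methods 1·3): 0.63 vs {0.44, 0.36, 0.38, 0.28} → pass.
Imp (methods 2·3): 0.46 vs {0.41, 0.33, 0.34, 0.45} → pass.
SD (methods 1·2): 0.34 vs {0.28, 0.35, 0.20, 0.20} → fail.
SD (methods 1·3): 0.40 vs {0.36, 0.44, 0.19, 0.21} → fail.
SD (methods 2·3): 0.33 vs {0.33, 0.41, 0.16, 0.28} → fail.
EE (methods 1·2): 0.34 vs {0.34, 0.46, 0.20, 0.20} → fail.
EE (methods 1·3): 0.30 vs {0.28, 0.38, 0.21, 0.19} → fail.
EE (methods 2·3): 0.37 vs {0.45, 0.34, 0.28, 0.16} → fail.
6 of 9 fail.

6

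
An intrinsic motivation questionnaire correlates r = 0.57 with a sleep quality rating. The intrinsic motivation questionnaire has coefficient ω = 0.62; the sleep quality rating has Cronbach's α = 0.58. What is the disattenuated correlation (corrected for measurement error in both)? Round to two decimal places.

r_true = r_obs / √(r_xx · r_yy) = 0.57 / √(0.62 × 0.58) = 0.57 / √0.3596 = 0.57 / 0.5997 ≈ 0.95.

0.95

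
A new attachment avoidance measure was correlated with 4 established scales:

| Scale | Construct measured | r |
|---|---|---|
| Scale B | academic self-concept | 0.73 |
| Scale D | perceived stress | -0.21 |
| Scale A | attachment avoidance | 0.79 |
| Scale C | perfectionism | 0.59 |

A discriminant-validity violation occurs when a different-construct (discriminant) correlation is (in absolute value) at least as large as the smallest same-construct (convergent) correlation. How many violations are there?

Convergent (same construct = attachment avoidance): Scale A.
Smallest convergent = 0.79. Discriminant |r|: 0.73, 0.21, 0.59; count ≥ 0.79 → 0.

0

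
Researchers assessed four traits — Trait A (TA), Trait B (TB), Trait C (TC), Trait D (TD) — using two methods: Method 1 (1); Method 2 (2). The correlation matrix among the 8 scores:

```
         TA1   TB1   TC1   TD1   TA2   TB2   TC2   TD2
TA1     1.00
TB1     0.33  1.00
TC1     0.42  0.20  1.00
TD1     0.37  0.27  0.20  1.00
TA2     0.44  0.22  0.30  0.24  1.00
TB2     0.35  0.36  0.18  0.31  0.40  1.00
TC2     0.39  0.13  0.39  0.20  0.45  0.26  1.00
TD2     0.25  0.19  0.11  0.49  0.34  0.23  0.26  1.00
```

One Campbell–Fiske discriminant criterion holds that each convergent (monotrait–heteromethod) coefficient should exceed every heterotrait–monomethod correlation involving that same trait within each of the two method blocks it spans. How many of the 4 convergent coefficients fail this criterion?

Each convergent coefficient versus the relevant comparison correlations:
TA (methods 1·2): 0.44 vs {0.33, 0.40, 0.42, 0.45, 0.37, 0.34} → fail.
TB (methods 1·2): 0.36 vs {0.33, 0.40, 0.20, 0.26, 0.27, 0.23} → fail.
TC (methods 1·2): 0.39 vs {0.42, 0.45, 0.20, 0.26, 0.20, 0.26} → fail.
TD (methods 1·2): 0.49 vs {0.37, 0.34, 0.27, 0.23, 0.20, 0.26} → pass.
3 of 4 fail.

3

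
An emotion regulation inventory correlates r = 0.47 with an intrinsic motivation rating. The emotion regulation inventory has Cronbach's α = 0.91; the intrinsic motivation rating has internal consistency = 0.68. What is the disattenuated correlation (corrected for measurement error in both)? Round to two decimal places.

r_true = r_obs / √(r_xx · r_yy) = 0.47 / √(0.91 × 0.68) = 0.47 / √0.6188 = 0.47 / 0.7866 ≈ 0.60.

0.60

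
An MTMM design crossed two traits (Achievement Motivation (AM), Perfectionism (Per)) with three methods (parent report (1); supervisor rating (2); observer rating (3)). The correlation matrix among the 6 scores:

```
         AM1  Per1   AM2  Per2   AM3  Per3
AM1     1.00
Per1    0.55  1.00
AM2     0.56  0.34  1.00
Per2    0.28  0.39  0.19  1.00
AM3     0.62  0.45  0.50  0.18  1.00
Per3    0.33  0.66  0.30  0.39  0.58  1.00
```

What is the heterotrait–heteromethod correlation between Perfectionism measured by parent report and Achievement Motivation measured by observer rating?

Different traits and methods: r(Per1, AM3) = 0.45.

0.45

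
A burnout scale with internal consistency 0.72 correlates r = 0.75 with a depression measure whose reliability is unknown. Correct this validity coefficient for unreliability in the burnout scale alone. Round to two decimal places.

Single correction: r_c = r_obs / √r_xx = 0.75 / √0.72 = 0.75 / 0.8485 ≈ 0.88.

0.88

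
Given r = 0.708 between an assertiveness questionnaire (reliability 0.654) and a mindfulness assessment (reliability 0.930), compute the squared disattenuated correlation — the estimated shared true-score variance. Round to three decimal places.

0.824

Disattenuated r = 0.708 / √(0.654 × 0.930) = 0.708 / 0.7799 = 0.9078.
Shared true-score variance = 0.9078² = 0.8241 ≈ 0.824.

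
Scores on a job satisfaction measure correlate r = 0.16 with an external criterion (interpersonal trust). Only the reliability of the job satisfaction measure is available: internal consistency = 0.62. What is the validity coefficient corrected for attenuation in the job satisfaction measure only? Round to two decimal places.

Single correction: r_c = r_obs / √r_xx = 0.16 / √0.62 = 0.16 / 0.7874 ≈ 0.20.

0.20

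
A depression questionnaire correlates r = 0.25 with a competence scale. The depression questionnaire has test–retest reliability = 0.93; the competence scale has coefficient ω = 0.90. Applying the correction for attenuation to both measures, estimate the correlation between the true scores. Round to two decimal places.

r_true = r_obs / √(r_xx · r_yy) = 0.25 / √(0.93 × 0.90) = 0.25 / √0.8370 = 0.25 / 0.9149 ≈ 0.27.

0.27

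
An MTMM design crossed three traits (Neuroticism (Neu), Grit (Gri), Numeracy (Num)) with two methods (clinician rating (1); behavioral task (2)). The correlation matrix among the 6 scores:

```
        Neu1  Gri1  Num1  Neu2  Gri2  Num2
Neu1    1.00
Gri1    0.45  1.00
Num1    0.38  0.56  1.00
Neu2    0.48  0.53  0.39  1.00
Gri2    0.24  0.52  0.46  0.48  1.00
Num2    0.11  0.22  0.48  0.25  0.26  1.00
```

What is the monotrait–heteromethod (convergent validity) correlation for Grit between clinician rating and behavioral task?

0.52

Same trait (Gri), different methods: r(Gri1, Gri2) = 0.52.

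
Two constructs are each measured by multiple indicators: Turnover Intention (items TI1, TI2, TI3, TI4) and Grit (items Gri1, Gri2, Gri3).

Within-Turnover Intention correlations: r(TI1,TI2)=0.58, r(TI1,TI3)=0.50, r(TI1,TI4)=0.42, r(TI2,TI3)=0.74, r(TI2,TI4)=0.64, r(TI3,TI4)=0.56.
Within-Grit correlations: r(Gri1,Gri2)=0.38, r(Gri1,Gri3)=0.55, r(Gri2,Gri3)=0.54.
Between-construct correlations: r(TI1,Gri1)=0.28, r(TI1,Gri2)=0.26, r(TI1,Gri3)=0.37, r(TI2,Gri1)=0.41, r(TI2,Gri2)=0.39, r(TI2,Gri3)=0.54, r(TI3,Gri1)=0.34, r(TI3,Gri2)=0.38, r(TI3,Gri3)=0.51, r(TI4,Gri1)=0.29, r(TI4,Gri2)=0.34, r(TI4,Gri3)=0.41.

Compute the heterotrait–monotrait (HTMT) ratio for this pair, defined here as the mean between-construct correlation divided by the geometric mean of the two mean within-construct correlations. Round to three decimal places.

0.711

Mean heterotrait r = 4.52/12 = 0.3767.
Mean within-TI = 3.44/6 = 0.5733; mean within-Gri = 1.47/3 = 0.4900.
Geometric mean = √(0.5733 × 0.4900) = 0.5300.
HTMT = 0.3767 / 0.5300 = 0.711.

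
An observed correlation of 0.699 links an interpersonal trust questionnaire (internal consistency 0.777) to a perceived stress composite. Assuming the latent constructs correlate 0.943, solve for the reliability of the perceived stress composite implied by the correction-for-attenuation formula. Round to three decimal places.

0.707

r_true = r_obs / √(r_xx · r_yy) ⇒ 0.943 = 0.699 / √(0.777 · r_yy).
√(0.777 · r_yy) = 0.699 / 0.943 = 0.7413; 0.777 · r_yy = 0.5495; r_yy = 0.5495 / 0.777 ≈ 0.707.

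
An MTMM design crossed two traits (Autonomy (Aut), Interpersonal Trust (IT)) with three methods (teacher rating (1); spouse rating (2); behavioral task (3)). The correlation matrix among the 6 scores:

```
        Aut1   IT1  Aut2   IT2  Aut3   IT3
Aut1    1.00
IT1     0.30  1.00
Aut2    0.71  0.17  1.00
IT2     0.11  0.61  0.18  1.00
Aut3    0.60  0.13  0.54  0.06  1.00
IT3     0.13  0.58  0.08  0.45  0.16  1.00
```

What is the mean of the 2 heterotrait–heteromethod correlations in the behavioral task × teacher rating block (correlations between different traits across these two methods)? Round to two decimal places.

0.13

HTHM values (method 3 × method 1): 0.13, 0.13; mean = 0.26/2 = 0.13.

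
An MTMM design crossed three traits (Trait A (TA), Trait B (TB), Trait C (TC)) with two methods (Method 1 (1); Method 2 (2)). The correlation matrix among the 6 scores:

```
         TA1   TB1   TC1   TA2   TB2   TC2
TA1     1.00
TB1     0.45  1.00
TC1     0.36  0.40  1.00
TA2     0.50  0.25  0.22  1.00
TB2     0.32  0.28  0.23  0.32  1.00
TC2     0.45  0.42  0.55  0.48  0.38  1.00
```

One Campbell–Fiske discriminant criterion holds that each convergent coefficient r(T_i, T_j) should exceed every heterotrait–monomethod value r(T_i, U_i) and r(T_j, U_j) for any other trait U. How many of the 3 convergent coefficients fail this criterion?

Checking each validity diagonal entry against its comparison values:
TA (methods 1·2): 0.50 vs {0.45, 0.32, 0.36, 0.48} → pass.
TB (methods 1·2): 0.28 vs {0.45, 0.32, 0.40, 0.38} → fail.
TC (methods 1·2): 0.55 vs {0.36, 0.48, 0.40, 0.38} → pass.
1 of 3 fail.

1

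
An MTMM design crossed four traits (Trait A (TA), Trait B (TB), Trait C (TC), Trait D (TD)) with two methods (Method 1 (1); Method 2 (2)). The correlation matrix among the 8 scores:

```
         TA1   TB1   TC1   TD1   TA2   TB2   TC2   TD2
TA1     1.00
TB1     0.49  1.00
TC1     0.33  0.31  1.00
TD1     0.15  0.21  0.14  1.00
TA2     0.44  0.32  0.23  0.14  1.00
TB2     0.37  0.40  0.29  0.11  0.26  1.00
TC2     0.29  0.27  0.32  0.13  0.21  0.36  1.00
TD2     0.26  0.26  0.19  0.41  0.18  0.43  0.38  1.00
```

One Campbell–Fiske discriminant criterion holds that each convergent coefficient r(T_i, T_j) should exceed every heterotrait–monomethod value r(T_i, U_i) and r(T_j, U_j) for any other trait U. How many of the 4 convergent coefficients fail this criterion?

Checking each validity diagonal entry against its comparison values:
TA (methods 1·2): 0.44 vs {0.49, 0.26, 0.33, 0.21, 0.15, 0.18} → fail.
TB (methods 1·2): 0.40 vs {0.49, 0.26, 0.31, 0.36, 0.21, 0.43} → fail.
TC (methods 1·2): 0.32 vs {0.33, 0.21, 0.31, 0.36, 0.14, 0.38} → fail.
TD (methods 1·2): 0.41 vs {0.15, 0.18, 0.21, 0.43, 0.14, 0.38} → fail.
4 of 4 fail.

4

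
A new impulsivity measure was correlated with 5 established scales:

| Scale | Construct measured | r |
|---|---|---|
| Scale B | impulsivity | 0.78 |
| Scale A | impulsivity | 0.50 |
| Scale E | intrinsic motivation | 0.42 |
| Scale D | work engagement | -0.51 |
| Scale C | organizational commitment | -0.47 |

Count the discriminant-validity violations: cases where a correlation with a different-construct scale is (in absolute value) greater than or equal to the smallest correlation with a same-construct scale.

1

Convergent (same construct = impulsivity): Scale B, Scale A.
Smallest convergent = 0.50. Discriminant |r|: 0.42, 0.51, 0.47; count ≥ 0.50 → 1.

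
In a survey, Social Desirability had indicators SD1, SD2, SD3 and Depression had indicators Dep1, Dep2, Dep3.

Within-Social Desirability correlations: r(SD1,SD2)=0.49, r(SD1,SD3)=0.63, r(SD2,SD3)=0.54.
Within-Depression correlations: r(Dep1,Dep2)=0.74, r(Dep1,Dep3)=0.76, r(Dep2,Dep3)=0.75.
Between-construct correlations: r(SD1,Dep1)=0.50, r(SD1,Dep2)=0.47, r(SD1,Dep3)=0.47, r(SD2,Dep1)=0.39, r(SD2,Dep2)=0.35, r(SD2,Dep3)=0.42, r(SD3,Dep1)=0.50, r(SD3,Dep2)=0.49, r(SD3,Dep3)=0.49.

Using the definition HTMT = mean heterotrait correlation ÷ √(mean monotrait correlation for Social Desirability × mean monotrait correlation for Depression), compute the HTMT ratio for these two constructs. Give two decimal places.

Mean between = 4.08/9 = 0.4533.
Mean within-SD = 1.66/3 = 0.5533; mean within-Dep = 2.25/3 = 0.7500.
Geometric mean = √(0.5533 × 0.7500) = 0.6442.
HTMT = 0.4533 / 0.6442 = 0.70.

0.70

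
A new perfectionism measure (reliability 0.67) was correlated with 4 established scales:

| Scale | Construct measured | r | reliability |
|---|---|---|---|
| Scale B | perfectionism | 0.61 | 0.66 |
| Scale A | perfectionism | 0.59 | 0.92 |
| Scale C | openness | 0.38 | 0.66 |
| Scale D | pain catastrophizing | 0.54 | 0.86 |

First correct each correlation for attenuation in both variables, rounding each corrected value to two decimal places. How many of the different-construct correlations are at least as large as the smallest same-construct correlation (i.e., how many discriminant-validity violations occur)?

0

Disattenuated r (r / √(r_scale · r_new)):
  Scale B (conv): 0.61 / √(0.66·0.67) = 0.92
  Scale A (conv): 0.59 / √(0.92·0.67) = 0.75
  Scale C (disc): 0.38 / √(0.66·0.67) = 0.57
  Scale D (disc): 0.54 / √(0.86·0.67) = 0.71
Smallest convergent = 0.75. Discriminant values: 0.57, 0.71; count ≥ 0.75 → 0.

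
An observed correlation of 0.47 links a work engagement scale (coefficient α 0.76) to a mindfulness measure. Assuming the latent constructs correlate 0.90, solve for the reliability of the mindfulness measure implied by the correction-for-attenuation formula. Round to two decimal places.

r_true = r_obs / √(r_xx · r_yy) ⇒ 0.90 = 0.47 / √(0.76 · r_yy).
√(0.76 · r_yy) = 0.47 / 0.90 = 0.5222; 0.76 · r_yy = 0.2727; r_yy = 0.2727 / 0.76 ≈ 0.36.

0.36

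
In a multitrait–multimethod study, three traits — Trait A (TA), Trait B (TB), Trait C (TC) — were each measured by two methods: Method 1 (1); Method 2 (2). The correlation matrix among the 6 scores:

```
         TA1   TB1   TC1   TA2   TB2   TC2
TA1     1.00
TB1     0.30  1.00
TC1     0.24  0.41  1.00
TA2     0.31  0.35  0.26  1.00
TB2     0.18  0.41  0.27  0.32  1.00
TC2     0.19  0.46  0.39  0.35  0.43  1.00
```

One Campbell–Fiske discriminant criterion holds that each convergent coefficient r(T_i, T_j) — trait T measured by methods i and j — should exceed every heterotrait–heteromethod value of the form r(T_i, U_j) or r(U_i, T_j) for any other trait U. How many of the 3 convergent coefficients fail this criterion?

3

Checking each validity diagonal entry against its comparison values:
TA (methods 1·2): 0.31 vs {0.18, 0.35, 0.19, 0.26} → fail.
TB (methods 1·2): 0.41 vs {0.35, 0.18, 0.46, 0.27} → fail.
TC (methods 1·2): 0.39 vs {0.26, 0.19, 0.27, 0.46} → fail.
3 of 3 fail.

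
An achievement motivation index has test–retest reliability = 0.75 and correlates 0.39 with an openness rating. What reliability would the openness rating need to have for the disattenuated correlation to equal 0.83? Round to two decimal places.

r_true = r_obs / √(r_xx · r_yy) ⇒ 0.83 = 0.39 / √(0.75 · r_yy).
√(0.75 · r_yy) = 0.39 / 0.83 = 0.4699; 0.75 · r_yy = 0.2208; r_yy = 0.2208 / 0.75 ≈ 0.29.

0.29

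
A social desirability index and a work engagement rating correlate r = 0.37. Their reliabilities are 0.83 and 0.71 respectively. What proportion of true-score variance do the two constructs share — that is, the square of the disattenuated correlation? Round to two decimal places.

0.23

Disattenuated r = 0.37 / √(0.83 × 0.71) = 0.37 / 0.7677 = 0.4820.
Shared true-score variance = 0.4820² = 0.2323 ≈ 0.23.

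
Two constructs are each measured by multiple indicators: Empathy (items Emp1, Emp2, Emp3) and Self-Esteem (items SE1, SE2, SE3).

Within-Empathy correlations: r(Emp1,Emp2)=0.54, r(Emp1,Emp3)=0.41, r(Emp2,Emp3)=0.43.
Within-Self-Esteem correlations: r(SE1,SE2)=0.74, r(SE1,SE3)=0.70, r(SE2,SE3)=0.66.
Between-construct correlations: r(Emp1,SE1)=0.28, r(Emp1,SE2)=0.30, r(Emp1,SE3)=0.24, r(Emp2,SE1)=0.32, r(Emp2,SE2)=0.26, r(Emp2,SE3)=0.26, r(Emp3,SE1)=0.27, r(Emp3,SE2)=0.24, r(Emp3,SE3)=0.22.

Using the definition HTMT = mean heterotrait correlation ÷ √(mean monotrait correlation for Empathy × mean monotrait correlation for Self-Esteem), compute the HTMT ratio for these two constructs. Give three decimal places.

Between-construct mean = 2.39/9 = 0.2656.
Mean within-Emp = 1.38/3 = 0.4600; mean within-SE = 2.10/3 = 0.7000.
Geometric mean = √(0.4600 × 0.7000) = 0.5675.
HTMT = 0.2656 / 0.5675 = 0.468.

0.468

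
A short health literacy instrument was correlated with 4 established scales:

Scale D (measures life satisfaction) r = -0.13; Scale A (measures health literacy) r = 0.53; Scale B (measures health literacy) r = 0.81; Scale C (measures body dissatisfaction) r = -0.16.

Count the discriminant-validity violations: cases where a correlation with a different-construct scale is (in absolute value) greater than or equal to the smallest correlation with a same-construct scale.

0

Convergent (same construct = health literacy): Scale A, Scale B.
Smallest convergent = 0.53. Discriminant |r|: 0.13, 0.16; count ≥ 0.53 → 0.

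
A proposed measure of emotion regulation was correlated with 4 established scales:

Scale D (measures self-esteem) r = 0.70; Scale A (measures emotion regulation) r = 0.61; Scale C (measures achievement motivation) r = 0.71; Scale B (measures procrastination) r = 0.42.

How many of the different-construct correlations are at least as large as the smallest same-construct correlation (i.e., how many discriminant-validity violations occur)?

Convergent (same construct = emotion regulation): Scale A.
Smallest convergent = 0.61. Discriminant values: 0.70, 0.71, 0.42; count ≥ 0.61 → 2.

2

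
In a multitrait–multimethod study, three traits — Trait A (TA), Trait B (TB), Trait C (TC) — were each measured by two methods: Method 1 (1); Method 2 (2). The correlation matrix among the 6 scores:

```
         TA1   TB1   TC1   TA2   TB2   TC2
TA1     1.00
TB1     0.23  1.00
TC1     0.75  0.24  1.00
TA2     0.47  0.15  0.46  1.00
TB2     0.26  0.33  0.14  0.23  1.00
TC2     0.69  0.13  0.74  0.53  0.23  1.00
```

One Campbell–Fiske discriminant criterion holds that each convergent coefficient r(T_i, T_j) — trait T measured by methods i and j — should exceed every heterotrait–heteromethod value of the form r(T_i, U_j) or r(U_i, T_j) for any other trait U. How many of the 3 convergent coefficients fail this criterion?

Each convergent coefficient versus the relevant comparison correlations:
TA (methods 1·2): 0.47 vs {0.26, 0.15, 0.69, 0.46} → fail.
TB (methods 1·2): 0.33 vs {0.15, 0.26, 0.13, 0.14} → pass.
TC (methods 1·2): 0.74 vs {0.46, 0.69, 0.14, 0.13} → pass.
1 of 3 fail.

1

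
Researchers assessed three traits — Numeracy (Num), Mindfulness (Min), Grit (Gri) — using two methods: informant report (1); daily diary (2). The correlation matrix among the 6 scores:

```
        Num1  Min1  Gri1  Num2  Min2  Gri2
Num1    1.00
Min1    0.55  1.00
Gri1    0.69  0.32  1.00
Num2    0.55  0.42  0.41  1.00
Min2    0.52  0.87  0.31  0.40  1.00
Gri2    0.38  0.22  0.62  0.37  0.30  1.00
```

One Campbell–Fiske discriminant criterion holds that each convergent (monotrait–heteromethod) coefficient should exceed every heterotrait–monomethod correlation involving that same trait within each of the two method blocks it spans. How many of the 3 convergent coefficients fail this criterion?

Checking each validity diagonal entry against its comparison values:
Num (methods 1·2): 0.55 vs {0.55, 0.40, 0.69, 0.37} → fail.
Min (methods 1·2): 0.87 vs {0.55, 0.40, 0.32, 0.30} → pass.
Gri (methods 1·2): 0.62 vs {0.69, 0.37, 0.32, 0.30} → fail.
2 of 3 fail.

2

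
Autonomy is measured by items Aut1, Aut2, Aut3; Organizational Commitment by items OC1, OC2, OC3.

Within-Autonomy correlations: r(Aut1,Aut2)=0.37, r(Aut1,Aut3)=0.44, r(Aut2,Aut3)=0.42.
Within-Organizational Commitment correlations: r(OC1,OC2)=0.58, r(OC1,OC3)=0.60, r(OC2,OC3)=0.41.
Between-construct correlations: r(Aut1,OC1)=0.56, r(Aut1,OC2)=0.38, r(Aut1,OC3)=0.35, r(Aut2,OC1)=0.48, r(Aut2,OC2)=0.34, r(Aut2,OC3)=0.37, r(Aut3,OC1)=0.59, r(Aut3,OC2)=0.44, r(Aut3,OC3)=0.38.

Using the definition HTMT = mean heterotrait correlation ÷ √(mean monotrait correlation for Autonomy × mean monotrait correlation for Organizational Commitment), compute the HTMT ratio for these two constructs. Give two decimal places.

0.93

Mean heterotrait r = 3.89/9 = 0.4322.
Mean within-Aut = 1.23/3 = 0.4100; mean within-OC = 1.59/3 = 0.5300.
Geometric mean = √(0.4100 × 0.5300) = 0.4662.
HTMT = 0.4322 / 0.4662 = 0.93.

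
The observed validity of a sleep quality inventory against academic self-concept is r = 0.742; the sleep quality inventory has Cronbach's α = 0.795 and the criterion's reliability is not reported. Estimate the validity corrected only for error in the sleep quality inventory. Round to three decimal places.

0.832

Single correction: r_c = r_obs / √r_xx = 0.742 / √0.795 = 0.742 / 0.8916 ≈ 0.832.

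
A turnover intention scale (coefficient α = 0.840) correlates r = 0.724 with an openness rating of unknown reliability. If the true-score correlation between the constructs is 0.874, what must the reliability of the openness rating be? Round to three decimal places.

0.817

r_true = r_obs / √(r_xx · r_yy) ⇒ 0.874 = 0.724 / √(0.840 · r_yy).
√(0.840 · r_yy) = 0.724 / 0.874 = 0.8284; 0.840 · r_yy = 0.6862; r_yy = 0.6862 / 0.840 ≈ 0.817.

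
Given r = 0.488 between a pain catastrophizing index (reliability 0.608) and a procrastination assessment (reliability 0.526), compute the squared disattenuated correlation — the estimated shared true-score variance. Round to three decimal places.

0.745

Disattenuated r = 0.488 / √(0.608 × 0.526) = 0.488 / 0.5655 = 0.8630.
Shared true-score variance = 0.8630² = 0.7448 ≈ 0.745.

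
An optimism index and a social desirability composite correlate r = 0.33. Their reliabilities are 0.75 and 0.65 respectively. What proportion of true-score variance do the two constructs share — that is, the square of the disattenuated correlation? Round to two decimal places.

Disattenuated r = 0.33 / √(0.75 × 0.65) = 0.33 / 0.6982 = 0.4726.
Shared true-score variance = 0.4726² = 0.2234 ≈ 0.22.

0.22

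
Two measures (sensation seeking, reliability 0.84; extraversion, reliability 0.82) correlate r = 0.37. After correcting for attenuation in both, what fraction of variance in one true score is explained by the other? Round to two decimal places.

0.20

Disattenuated r = 0.37 / √(0.84 × 0.82) = 0.37 / 0.8299 = 0.4458.
Shared true-score variance = 0.4458² = 0.1987 ≈ 0.20.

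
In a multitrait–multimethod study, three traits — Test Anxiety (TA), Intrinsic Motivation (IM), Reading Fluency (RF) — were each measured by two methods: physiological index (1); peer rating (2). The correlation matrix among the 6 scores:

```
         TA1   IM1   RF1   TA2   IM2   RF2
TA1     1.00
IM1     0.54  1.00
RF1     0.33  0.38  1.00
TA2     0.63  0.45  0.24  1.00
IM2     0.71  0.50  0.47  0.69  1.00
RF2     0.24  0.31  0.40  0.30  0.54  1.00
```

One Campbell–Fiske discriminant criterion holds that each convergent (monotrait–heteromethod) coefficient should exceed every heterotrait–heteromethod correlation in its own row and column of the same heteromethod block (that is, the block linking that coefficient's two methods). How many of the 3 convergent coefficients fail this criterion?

3

Each convergent coefficient versus the relevant comparison correlations:
TA (methods 1·2): 0.63 vs {0.71, 0.45, 0.24, 0.24} → fail.
IM (methods 1·2): 0.50 vs {0.45, 0.71, 0.31, 0.47} → fail.
RF (methods 1·2): 0.40 vs {0.24, 0.24, 0.47, 0.31} → fail.
3 of 3 fail.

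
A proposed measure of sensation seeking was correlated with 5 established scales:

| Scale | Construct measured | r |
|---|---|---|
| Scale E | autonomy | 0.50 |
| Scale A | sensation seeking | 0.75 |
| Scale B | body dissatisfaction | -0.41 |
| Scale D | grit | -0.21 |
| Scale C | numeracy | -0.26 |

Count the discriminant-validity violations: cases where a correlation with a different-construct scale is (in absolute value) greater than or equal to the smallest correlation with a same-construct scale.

Convergent (same construct = sensation seeking): Scale A.
Smallest convergent = 0.75. Discriminant |r|: 0.50, 0.41, 0.21, 0.26; count ≥ 0.75 → 0.

0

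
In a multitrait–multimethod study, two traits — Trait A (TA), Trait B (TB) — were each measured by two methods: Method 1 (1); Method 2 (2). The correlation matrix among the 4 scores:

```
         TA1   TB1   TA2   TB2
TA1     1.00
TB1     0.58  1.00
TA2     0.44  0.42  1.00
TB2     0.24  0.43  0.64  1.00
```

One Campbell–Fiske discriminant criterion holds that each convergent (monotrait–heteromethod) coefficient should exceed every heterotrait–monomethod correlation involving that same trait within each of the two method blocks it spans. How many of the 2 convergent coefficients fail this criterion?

Each convergent coefficient versus the relevant comparison correlations:
TA (methods 1·2): 0.44 vs {0.58, 0.64} → fail.
TB (methods 1·2): 0.43 vs {0.58, 0.64} → fail.
2 of 2 fail.

2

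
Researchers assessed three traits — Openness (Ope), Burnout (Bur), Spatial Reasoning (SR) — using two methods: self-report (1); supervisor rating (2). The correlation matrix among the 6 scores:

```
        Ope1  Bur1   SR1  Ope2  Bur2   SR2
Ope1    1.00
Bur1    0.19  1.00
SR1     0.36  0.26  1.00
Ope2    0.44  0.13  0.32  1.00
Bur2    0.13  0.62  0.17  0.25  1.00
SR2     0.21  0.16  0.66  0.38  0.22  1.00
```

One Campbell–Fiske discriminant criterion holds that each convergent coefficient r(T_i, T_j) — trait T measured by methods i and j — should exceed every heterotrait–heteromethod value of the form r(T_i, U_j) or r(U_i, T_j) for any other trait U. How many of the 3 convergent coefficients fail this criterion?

0

Checking each validity diagonal entry against its comparison values:
Ope (methods 1·2): 0.44 vs {0.13, 0.13, 0.21, 0.32} → pass.
Bur (methods 1·2): 0.62 vs {0.13, 0.13, 0.16, 0.17} → pass.
SR (methods 1·2): 0.66 vs {0.32, 0.21, 0.17, 0.16} → pass.
0 of 3 fail.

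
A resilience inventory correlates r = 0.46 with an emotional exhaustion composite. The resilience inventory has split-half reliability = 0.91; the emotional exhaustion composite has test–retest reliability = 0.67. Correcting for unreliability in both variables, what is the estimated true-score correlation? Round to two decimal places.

0.59

r_true = r_obs / √(r_xx · r_yy) = 0.46 / √(0.91 × 0.67) = 0.46 / √0.6097 = 0.46 / 0.7808 ≈ 0.59.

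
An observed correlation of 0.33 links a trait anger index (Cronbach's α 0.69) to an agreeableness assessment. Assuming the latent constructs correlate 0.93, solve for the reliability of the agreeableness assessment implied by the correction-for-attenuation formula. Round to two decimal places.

0.18

r_true = r_obs / √(r_xx · r_yy) ⇒ 0.93 = 0.33 / √(0.69 · r_yy).
√(0.69 · r_yy) = 0.33 / 0.93 = 0.3548; 0.69 · r_yy = 0.1259; r_yy = 0.1259 / 0.69 ≈ 0.18.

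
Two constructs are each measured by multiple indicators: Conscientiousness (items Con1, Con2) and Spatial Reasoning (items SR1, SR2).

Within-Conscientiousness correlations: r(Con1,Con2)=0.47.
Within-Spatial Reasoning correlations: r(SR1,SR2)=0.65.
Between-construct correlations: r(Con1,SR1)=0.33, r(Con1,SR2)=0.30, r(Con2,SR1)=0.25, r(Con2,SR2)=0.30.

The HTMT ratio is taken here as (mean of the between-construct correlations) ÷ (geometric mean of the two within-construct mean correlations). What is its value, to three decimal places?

0.534

Mean between = 1.18/4 = 0.2950.
Mean within-Con = 0.47/1 = 0.4700; mean within-SR = 0.65/1 = 0.6500.
Geometric mean = √(0.4700 × 0.6500) = 0.5527.
HTMT = 0.2950 / 0.5527 = 0.534.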